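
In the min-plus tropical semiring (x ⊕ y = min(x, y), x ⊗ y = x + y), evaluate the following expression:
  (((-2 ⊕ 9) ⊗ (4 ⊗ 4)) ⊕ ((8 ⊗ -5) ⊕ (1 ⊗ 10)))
(((-2 ⊕ 9) ⊗ (4 ⊗ 4)) ⊕ ((8 ⊗ -5) ⊕ (1 ⊗ 10))) = 3

Expand innermost to outermost. Recall ⊕ takes the minimum of its arguments and ⊗ takes their sum. Working out the expression (((-2 ⊕ 9) ⊗ (4 ⊗ 4)) ⊕ ((8 ⊗ -5) ⊕ (1 ⊗ 10))) gives 3.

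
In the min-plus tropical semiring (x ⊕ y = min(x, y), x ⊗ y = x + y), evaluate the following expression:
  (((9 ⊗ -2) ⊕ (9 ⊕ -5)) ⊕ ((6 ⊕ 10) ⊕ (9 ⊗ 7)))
(((9 ⊗ -2) ⊕ (9 ⊕ -5)) ⊕ ((6 ⊕ 10) ⊕ (9 ⊗ 7))) = -5

Expand innermost to outermost. Recall ⊕ takes the minimum of its arguments and ⊗ takes their sum. Working out the expression (((9 ⊗ -2) ⊕ (9 ⊕ -5)) ⊕ ((6 ⊕ 10) ⊕ (9 ⊗ 7))) gives -5.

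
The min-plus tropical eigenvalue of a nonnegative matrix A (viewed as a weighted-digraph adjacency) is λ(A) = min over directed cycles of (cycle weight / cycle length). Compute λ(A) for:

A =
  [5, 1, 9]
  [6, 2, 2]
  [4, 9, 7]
λ(A) = 2

Enumerate directed cycles and compute their means (weight / length). Sample:
  cycle 0 → 0: weight = 5, length = 1, mean = 5/1 ≈ 5.000
  cycle 1 → 1: weight = 2, length = 1, mean = 2/1 ≈ 2.000
  cycle 2 → 2: weight = 7, length = 1, mean = 7/1 ≈ 7.000
  cycle 0 → 1 → 0: weight = 7, length = 2, mean = 7/2 ≈ 3.500
  cycle 0 → 2 → 0: weight = 13, length = 2, mean = 13/2 ≈ 6.500
  cycle 1 → 0 → 1: weight = 7, length = 2, mean = 7/2 ≈ 3.500
Minimum mean = 2.000, attained e.g. along the cycle 1 → 1 with weight 2 and length 1. So λ(A) = 2/1 = 2.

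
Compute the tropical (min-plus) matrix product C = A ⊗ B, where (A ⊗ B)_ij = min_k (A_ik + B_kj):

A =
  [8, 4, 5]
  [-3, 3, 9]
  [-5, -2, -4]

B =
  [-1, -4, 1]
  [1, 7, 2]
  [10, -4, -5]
A ⊗ B =
  [5, 1, 0]
  [-4, -7, -2]
  [-6, -9, -9]

Apply the min-plus product entry-by-entry:
  C[0][0] = min over k of (A[0][0] + B[0][0] = 8 + -1 = 7, A[0][1] + B[1][0] = 4 + 1 = 5, A[0][2] + B[2][0] = 5 + 10 = 15) = 5 (attained at k = 1)
  C[0][1] = min over k of (A[0][0] + B[0][1] = 8 + -4 = 4, A[0][1] + B[1][1] = 4 + 7 = 11, A[0][2] + B[2][1] = 5 + -4 = 1) = 1 (attained at k = 2)
  C[0][2] = min over k of (A[0][0] + B[0][2] = 8 + 1 = 9, A[0][1] + B[1][2] = 4 + 2 = 6, A[0][2] + B[2][2] = 5 + -5 = 0) = 0 (attained at k = 2)
  C[1][0] = min over k of (A[1][0] + B[0][0] = -3 + -1 = -4, A[1][1] + B[1][0] = 3 + 1 = 4, A[1][2] + B[2][0] = 9 + 10 = 19) = -4 (attained at k = 0)
  C[1][1] = min over k of (A[1][0] + B[0][1] = -3 + -4 = -7, A[1][1] + B[1][1] = 3 + 7 = 10, A[1][2] + B[2][1] = 9 + -4 = 5) = -7 (attained at k = 0)
  C[1][2] = min over k of (A[1][0] + B[0][2] = -3 + 1 = -2, A[1][1] + B[1][2] = 3 + 2 = 5, A[1][2] + B[2][2] = 9 + -5 = 4) = -2 (attained at k = 0)
  C[2][0] = min over k of (A[2][0] + B[0][0] = -5 + -1 = -6, A[2][1] + B[1][0] = -2 + 1 = -1, A[2][2] + B[2][0] = -4 + 10 = 6) = -6 (attained at k = 0)
  C[2][1] = min over k of (A[2][0] + B[0][1] = -5 + -4 = -9, A[2][1] + B[1][1] = -2 + 7 = 5, A[2][2] + B[2][1] = -4 + -4 = -8) = -9 (attained at k = 0)
  C[2][2] = min over k of (A[2][0] + B[0][2] = -5 + 1 = -4, A[2][1] + B[1][2] = -2 + 2 = 0, A[2][2] + B[2][2] = -4 + -5 = -9) = -9 (attained at k = 2)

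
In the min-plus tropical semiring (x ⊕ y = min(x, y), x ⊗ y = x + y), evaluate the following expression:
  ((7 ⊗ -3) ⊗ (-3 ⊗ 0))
((7 ⊗ -3) ⊗ (-3 ⊗ 0)) = 1

Expand innermost to outermost. Recall ⊕ takes the minimum of its arguments and ⊗ takes their sum. Working out the expression ((7 ⊗ -3) ⊗ (-3 ⊗ 0)) gives 1.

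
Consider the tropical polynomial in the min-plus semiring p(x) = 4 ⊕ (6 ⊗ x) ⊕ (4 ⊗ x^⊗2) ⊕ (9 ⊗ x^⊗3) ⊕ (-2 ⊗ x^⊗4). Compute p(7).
p(7) = 4

A tropical monomial a ⊗ x^⊗i evaluates to a + i · x. Evaluating each term at x = 7:
  Term 0 contributes 4 + 0 · 7 = 4
  Term 1 contributes 6 + 1 · 7 = 13
  Term 2 contributes 4 + 2 · 7 = 18
  Term 3 contributes 9 + 3 · 7 = 30
  Term 4 contributes -2 + 4 · 7 = 26
p(7) = ⊕ of these = min[4, 13, 18, 30, 26] = 4.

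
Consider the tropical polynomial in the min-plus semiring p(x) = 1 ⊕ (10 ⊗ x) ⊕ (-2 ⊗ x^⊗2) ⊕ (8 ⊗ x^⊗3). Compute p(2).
p(2) = 1

A tropical monomial a ⊗ x^⊗i evaluates to a + i · x. Evaluating each term at x = 2:
  Term 0 contributes 1 + 0 · 2 = 1
  Term 1 contributes 10 + 1 · 2 = 12
  Term 2 contributes -2 + 2 · 2 = 2
  Term 3 contributes 8 + 3 · 2 = 14
p(2) = ⊕ of these = min[1, 12, 2, 14] = 1.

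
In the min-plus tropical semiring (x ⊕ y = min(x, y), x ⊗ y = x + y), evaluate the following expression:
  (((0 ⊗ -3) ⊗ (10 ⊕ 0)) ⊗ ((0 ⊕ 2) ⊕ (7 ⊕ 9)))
(((0 ⊗ -3) ⊗ (10 ⊕ 0)) ⊗ ((0 ⊕ 2) ⊕ (7 ⊕ 9))) = -3

Expand innermost to outermost. Recall ⊕ takes the minimum of its arguments and ⊗ takes their sum. Working out the expression (((0 ⊗ -3) ⊗ (10 ⊕ 0)) ⊗ ((0 ⊕ 2) ⊕ (7 ⊕ 9))) gives -3.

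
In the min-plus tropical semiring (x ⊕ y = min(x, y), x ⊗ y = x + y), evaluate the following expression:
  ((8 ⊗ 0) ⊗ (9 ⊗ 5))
((8 ⊗ 0) ⊗ (9 ⊗ 5)) = 22

Expand innermost to outermost. Recall ⊕ takes the minimum of its arguments and ⊗ takes their sum. Working out the expression ((8 ⊗ 0) ⊗ (9 ⊗ 5)) gives 22.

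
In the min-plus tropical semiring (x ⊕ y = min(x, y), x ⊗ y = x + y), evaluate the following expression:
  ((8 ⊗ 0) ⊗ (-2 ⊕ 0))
((8 ⊗ 0) ⊗ (-2 ⊕ 0)) = 6

Expand innermost to outermost. Recall ⊕ takes the minimum of its arguments and ⊗ takes their sum. Working out the expression ((8 ⊗ 0) ⊗ (-2 ⊕ 0)) gives 6.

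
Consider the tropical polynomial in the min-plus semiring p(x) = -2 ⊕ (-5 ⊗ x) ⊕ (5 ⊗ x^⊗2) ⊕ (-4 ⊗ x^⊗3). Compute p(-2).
p(-2) = -10

A tropical monomial a ⊗ x^⊗i evaluates to a + i · x. Evaluating each term at x = -2:
  Term 0 contributes -2 + 0 · -2 = -2
  Term 1 contributes -5 + 1 · -2 = -7
  Term 2 contributes 5 + 2 · -2 = 1
  Term 3 contributes -4 + 3 · -2 = -10
p(-2) = ⊕ of these = min[-2, -7, 1, -10] = -10.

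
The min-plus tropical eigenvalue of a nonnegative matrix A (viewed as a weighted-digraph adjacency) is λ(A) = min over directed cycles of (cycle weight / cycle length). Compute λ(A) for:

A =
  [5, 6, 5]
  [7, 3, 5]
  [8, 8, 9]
λ(A) = 3

Enumerate directed cycles and compute their means (weight / length). Sample:
  cycle 0 → 0: weight = 5, length = 1, mean = 5/1 ≈ 5.000
  cycle 1 → 1: weight = 3, length = 1, mean = 3/1 ≈ 3.000
  cycle 2 → 2: weight = 9, length = 1, mean = 9/1 ≈ 9.000
  cycle 0 → 1 → 0: weight = 13, length = 2, mean = 13/2 ≈ 6.500
  cycle 0 → 2 → 0: weight = 13, length = 2, mean = 13/2 ≈ 6.500
  cycle 1 → 0 → 1: weight = 13, length = 2, mean = 13/2 ≈ 6.500
Minimum mean = 3.000, attained e.g. along the cycle 1 → 1 with weight 3 and length 1. So λ(A) = 3/1 = 3.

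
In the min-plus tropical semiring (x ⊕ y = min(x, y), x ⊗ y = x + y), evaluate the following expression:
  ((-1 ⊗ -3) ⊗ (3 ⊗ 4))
((-1 ⊗ -3) ⊗ (3 ⊗ 4)) = 3

Expand innermost to outermost. Recall ⊕ takes the minimum of its arguments and ⊗ takes their sum. Working out the expression ((-1 ⊗ -3) ⊗ (3 ⊗ 4)) gives 3.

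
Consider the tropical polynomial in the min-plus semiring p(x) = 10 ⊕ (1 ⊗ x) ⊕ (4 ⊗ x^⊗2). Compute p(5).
p(5) = 6

A tropical monomial a ⊗ x^⊗i evaluates to a + i · x. Evaluating each term at x = 5:
  Term 0 contributes 10 + 0 · 5 = 10
  Term 1 contributes 1 + 1 · 5 = 6
  Term 2 contributes 4 + 2 · 5 = 14
p(5) = ⊕ of these = min[10, 6, 14] = 6.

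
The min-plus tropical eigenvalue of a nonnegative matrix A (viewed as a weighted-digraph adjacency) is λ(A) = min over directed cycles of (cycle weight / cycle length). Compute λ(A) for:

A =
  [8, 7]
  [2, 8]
λ(A) = 9/2

Enumerate directed cycles and compute their means (weight / length). Sample:
  cycle 0 → 0: weight = 8, length = 1, mean = 8/1 ≈ 8.000
  cycle 1 → 1: weight = 8, length = 1, mean = 8/1 ≈ 8.000
  cycle 0 → 1 → 0: weight = 9, length = 2, mean = 9/2 ≈ 4.500
  cycle 1 → 0 → 1: weight = 9, length = 2, mean = 9/2 ≈ 4.500
Minimum mean = 4.500, attained e.g. along the cycle 0 → 1 → 0 with weight 9 and length 2. So λ(A) = 9/2 = 9/2.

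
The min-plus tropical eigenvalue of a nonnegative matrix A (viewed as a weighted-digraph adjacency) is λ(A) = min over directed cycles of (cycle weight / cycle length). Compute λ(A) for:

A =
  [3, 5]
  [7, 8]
λ(A) = 3

Enumerate directed cycles and compute their means (weight / length). Sample:
  cycle 0 → 0: weight = 3, length = 1, mean = 3/1 ≈ 3.000
  cycle 1 → 1: weight = 8, length = 1, mean = 8/1 ≈ 8.000
  cycle 0 → 1 → 0: weight = 12, length = 2, mean = 12/2 ≈ 6.000
  cycle 1 → 0 → 1: weight = 12, length = 2, mean = 12/2 ≈ 6.000
Minimum mean = 3.000, attained e.g. along the cycle 0 → 0 with weight 3 and length 1. So λ(A) = 3/1 = 3.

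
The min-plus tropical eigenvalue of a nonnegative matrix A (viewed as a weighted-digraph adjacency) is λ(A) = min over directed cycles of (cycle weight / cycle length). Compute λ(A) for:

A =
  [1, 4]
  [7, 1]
λ(A) = 1

Enumerate directed cycles and compute their means (weight / length). Sample:
  cycle 0 → 0: weight = 1, length = 1, mean = 1/1 ≈ 1.000
  cycle 1 → 1: weight = 1, length = 1, mean = 1/1 ≈ 1.000
  cycle 0 → 1 → 0: weight = 11, length = 2, mean = 11/2 ≈ 5.500
  cycle 1 → 0 → 1: weight = 11, length = 2, mean = 11/2 ≈ 5.500
Minimum mean = 1.000, attained e.g. along the cycle 0 → 0 with weight 1 and length 1. So λ(A) = 1/1 = 1.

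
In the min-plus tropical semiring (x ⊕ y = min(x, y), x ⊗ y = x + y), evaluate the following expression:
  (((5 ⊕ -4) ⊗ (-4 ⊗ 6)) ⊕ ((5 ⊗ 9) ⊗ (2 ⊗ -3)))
(((5 ⊕ -4) ⊗ (-4 ⊗ 6)) ⊕ ((5 ⊗ 9) ⊗ (2 ⊗ -3))) = -2

Expand innermost to outermost. Recall ⊕ takes the minimum of its arguments and ⊗ takes their sum. Working out the expression (((5 ⊕ -4) ⊗ (-4 ⊗ 6)) ⊕ ((5 ⊗ 9) ⊗ (2 ⊗ -3))) gives -2.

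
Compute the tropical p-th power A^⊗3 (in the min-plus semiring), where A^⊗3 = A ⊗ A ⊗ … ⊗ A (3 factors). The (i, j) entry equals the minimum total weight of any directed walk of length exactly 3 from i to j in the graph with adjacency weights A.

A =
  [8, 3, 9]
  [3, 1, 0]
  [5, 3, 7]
A^⊗3 =
  [7, 5, 4]
  [5, 3, 2]
  [7, 5, 4]

Each entry (A^⊗3)_ij equals the minimum over all length-3 walks i = v_0 → v_1 → … → v_3 = j of Σ_t A[v_t][v_{t+1}]. For example, for (i, j) = (0, 2) we minimise over 9 possible intermediate vertex sequences; the minimum is 4, attained along the walk 0 → 1 → 1 → 2.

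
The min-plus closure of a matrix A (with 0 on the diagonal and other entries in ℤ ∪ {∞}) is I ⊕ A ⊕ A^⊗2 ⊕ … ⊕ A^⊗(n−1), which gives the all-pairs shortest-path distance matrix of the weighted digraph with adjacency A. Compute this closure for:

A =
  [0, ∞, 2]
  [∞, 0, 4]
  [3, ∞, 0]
Closure =
  [0, ∞, 2]
  [7, 0, 4]
  [3, ∞, 0]

This is the Floyd-Warshall all-pairs shortest-path computation. For each intermediate vertex k = 0, 1, …, 2, update dist[i][j] ← min(dist[i][j], dist[i][k] + dist[k][j]). The final matrix gives, for each (i, j), the minimum total weight of any directed path from i to j (possibly empty when i = j).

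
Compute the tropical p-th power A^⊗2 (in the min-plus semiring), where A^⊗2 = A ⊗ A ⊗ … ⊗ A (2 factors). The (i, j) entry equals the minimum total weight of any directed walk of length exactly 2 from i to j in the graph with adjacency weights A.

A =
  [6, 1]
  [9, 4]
A^⊗2 =
  [10, 5]
  [13, 8]

Each entry (A^⊗2)_ij equals the minimum over all length-2 walks i = v_0 → v_1 → … → v_2 = j of Σ_t A[v_t][v_{t+1}]. For example, for (i, j) = (0, 1) we minimise over 2 possible intermediate vertex sequences; the minimum is 5, attained along the walk 0 → 1 → 1.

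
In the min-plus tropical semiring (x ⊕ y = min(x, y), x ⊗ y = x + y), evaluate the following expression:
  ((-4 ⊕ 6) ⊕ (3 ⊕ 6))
((-4 ⊕ 6) ⊕ (3 ⊕ 6)) = -4

Expand innermost to outermost. Recall ⊕ takes the minimum of its arguments and ⊗ takes their sum. Working out the expression ((-4 ⊕ 6) ⊕ (3 ⊕ 6)) gives -4.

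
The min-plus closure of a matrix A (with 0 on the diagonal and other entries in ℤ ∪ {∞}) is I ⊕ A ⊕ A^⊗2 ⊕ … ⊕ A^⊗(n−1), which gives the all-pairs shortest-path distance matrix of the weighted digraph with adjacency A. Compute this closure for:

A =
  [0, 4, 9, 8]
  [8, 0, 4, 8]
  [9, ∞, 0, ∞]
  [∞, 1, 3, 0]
Closure =
  [0, 4, 8, 8]
  [8, 0, 4, 8]
  [9, 13, 0, 17]
  [9, 1, 3, 0]

This is the Floyd-Warshall all-pairs shortest-path computation. For each intermediate vertex k = 0, 1, …, 3, update dist[i][j] ← min(dist[i][j], dist[i][k] + dist[k][j]). The final matrix gives, for each (i, j), the minimum total weight of any directed path from i to j (possibly empty when i = j).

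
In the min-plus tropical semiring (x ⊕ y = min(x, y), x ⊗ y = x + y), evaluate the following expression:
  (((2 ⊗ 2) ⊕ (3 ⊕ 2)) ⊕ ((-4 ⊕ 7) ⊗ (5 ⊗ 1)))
(((2 ⊗ 2) ⊕ (3 ⊕ 2)) ⊕ ((-4 ⊕ 7) ⊗ (5 ⊗ 1))) = 2

Expand innermost to outermost. Recall ⊕ takes the minimum of its arguments and ⊗ takes their sum. Working out the expression (((2 ⊗ 2) ⊕ (3 ⊕ 2)) ⊕ ((-4 ⊕ 7) ⊗ (5 ⊗ 1))) gives 2.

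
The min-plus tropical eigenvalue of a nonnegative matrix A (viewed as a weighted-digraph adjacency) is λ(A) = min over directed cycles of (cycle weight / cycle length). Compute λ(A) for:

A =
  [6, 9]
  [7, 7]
λ(A) = 6

Enumerate directed cycles and compute their means (weight / length). Sample:
  cycle 0 → 0: weight = 6, length = 1, mean = 6/1 ≈ 6.000
  cycle 1 → 1: weight = 7, length = 1, mean = 7/1 ≈ 7.000
  cycle 0 → 1 → 0: weight = 16, length = 2, mean = 16/2 ≈ 8.000
  cycle 1 → 0 → 1: weight = 16, length = 2, mean = 16/2 ≈ 8.000
Minimum mean = 6.000, attained e.g. along the cycle 0 → 0 with weight 6 and length 1. So λ(A) = 6/1 = 6.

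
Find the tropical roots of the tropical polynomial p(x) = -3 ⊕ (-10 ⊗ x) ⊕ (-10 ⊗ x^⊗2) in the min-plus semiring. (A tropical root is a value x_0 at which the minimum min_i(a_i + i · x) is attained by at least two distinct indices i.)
Roots: {0, 7}

Each tropical root is a break point of the lower envelope of the lines y = a_i + i · x (there are 3 lines, with slopes 0, 1, ..., 2). Only the lines that attain the minimum somewhere contribute to roots; other lines are dominated. Here the surviving (envelope) indices are i = 2, i = 1, i = 0.
Intersections between consecutive envelope lines give the roots: for adjacent envelope indices i < j the intersection is x = (a_i − a_j) / (j − i). Reading off the sorted break points: {0, 7}.
Verification: at each break x_0, at least two indices attain the minimum of min_i(a_i + i · x_0).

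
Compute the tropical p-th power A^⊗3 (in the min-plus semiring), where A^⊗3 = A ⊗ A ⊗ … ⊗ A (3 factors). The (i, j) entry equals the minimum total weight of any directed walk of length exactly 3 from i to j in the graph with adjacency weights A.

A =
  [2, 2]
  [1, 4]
A^⊗3 =
  [5, 5]
  [4, 5]

Each entry (A^⊗3)_ij equals the minimum over all length-3 walks i = v_0 → v_1 → … → v_3 = j of Σ_t A[v_t][v_{t+1}]. For example, for (i, j) = (0, 1) we minimise over 4 possible intermediate vertex sequences; the minimum is 5, attained along the walk 0 → 1 → 0 → 1.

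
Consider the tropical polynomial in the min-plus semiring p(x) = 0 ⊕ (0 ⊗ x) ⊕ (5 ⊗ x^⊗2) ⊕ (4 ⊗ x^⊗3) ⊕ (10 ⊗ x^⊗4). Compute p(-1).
p(-1) = -1

A tropical monomial a ⊗ x^⊗i evaluates to a + i · x. Evaluating each term at x = -1:
  Term 0 contributes 0 + 0 · -1 = 0
  Term 1 contributes 0 + 1 · -1 = -1
  Term 2 contributes 5 + 2 · -1 = 3
  Term 3 contributes 4 + 3 · -1 = 1
  Term 4 contributes 10 + 4 · -1 = 6
p(-1) = ⊕ of these = min[0, -1, 3, 1, 6] = -1.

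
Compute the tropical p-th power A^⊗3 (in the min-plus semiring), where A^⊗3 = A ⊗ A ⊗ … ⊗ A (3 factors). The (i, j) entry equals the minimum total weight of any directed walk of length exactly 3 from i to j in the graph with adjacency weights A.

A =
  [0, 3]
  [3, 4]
A^⊗3 =
  [0, 3]
  [3, 6]

Each entry (A^⊗3)_ij equals the minimum over all length-3 walks i = v_0 → v_1 → … → v_3 = j of Σ_t A[v_t][v_{t+1}]. For example, for (i, j) = (0, 1) we minimise over 4 possible intermediate vertex sequences; the minimum is 3, attained along the walk 0 → 0 → 0 → 1.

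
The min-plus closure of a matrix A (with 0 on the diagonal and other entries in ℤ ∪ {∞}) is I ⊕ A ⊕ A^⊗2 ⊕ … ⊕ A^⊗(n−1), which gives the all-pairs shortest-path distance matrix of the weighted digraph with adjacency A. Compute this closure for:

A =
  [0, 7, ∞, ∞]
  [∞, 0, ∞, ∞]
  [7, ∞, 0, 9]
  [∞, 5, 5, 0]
Closure =
  [0, 7, ∞, ∞]
  [∞, 0, ∞, ∞]
  [7, 14, 0, 9]
  [12, 5, 5, 0]

This is the Floyd-Warshall all-pairs shortest-path computation. For each intermediate vertex k = 0, 1, …, 3, update dist[i][j] ← min(dist[i][j], dist[i][k] + dist[k][j]). The final matrix gives, for each (i, j), the minimum total weight of any directed path from i to j (possibly empty when i = j).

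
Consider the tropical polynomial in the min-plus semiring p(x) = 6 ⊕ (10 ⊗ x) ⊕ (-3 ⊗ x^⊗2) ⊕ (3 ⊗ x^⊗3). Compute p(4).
p(4) = 5

A tropical monomial a ⊗ x^⊗i evaluates to a + i · x. Evaluating each term at x = 4:
  Term 0 contributes 6 + 0 · 4 = 6
  Term 1 contributes 10 + 1 · 4 = 14
  Term 2 contributes -3 + 2 · 4 = 5
  Term 3 contributes 3 + 3 · 4 = 15
p(4) = ⊕ of these = min[6, 14, 5, 15] = 5.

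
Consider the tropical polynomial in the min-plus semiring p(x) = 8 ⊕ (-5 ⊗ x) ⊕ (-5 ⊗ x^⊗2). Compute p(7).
p(7) = 2

A tropical monomial a ⊗ x^⊗i evaluates to a + i · x. Evaluating each term at x = 7:
  Term 0 contributes 8 + 0 · 7 = 8
  Term 1 contributes -5 + 1 · 7 = 2
  Term 2 contributes -5 + 2 · 7 = 9
p(7) = ⊕ of these = min[8, 2, 9] = 2.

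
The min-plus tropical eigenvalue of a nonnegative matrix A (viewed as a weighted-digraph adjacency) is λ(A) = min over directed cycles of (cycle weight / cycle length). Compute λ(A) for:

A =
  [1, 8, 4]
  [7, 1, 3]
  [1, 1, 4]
λ(A) = 1

Enumerate directed cycles and compute their means (weight / length). Sample:
  cycle 0 → 0: weight = 1, length = 1, mean = 1/1 ≈ 1.000
  cycle 1 → 1: weight = 1, length = 1, mean = 1/1 ≈ 1.000
  cycle 2 → 2: weight = 4, length = 1, mean = 4/1 ≈ 4.000
  cycle 0 → 1 → 0: weight = 15, length = 2, mean = 15/2 ≈ 7.500
  cycle 0 → 2 → 0: weight = 5, length = 2, mean = 5/2 ≈ 2.500
  cycle 1 → 0 → 1: weight = 15, length = 2, mean = 15/2 ≈ 7.500
Minimum mean = 1.000, attained e.g. along the cycle 0 → 0 with weight 1 and length 1. So λ(A) = 1/1 = 1.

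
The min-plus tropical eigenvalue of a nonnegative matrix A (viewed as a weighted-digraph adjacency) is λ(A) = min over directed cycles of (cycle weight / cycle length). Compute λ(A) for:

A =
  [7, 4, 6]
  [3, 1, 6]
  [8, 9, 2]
λ(A) = 1

Enumerate directed cycles and compute their means (weight / length). Sample:
  cycle 0 → 0: weight = 7, length = 1, mean = 7/1 ≈ 7.000
  cycle 1 → 1: weight = 1, length = 1, mean = 1/1 ≈ 1.000
  cycle 2 → 2: weight = 2, length = 1, mean = 2/1 ≈ 2.000
  cycle 0 → 1 → 0: weight = 7, length = 2, mean = 7/2 ≈ 3.500
  cycle 0 → 2 → 0: weight = 14, length = 2, mean = 14/2 ≈ 7.000
  cycle 1 → 0 → 1: weight = 7, length = 2, mean = 7/2 ≈ 3.500
Minimum mean = 1.000, attained e.g. along the cycle 1 → 1 with weight 1 and length 1. So λ(A) = 1/1 = 1.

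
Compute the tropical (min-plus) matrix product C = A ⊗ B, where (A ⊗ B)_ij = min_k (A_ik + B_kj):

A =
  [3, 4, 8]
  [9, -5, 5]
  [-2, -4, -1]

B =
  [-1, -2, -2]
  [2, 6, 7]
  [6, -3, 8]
A ⊗ B =
  [2, 1, 1]
  [-3, 1, 2]
  [-3, -4, -4]

Apply the min-plus product entry-by-entry:
  C[0][0] = min over k of (A[0][0] + B[0][0] = 3 + -1 = 2, A[0][1] + B[1][0] = 4 + 2 = 6, A[0][2] + B[2][0] = 8 + 6 = 14) = 2 (attained at k = 0)
  C[0][1] = min over k of (A[0][0] + B[0][1] = 3 + -2 = 1, A[0][1] + B[1][1] = 4 + 6 = 10, A[0][2] + B[2][1] = 8 + -3 = 5) = 1 (attained at k = 0)
  C[0][2] = min over k of (A[0][0] + B[0][2] = 3 + -2 = 1, A[0][1] + B[1][2] = 4 + 7 = 11, A[0][2] + B[2][2] = 8 + 8 = 16) = 1 (attained at k = 0)
  C[1][0] = min over k of (A[1][0] + B[0][0] = 9 + -1 = 8, A[1][1] + B[1][0] = -5 + 2 = -3, A[1][2] + B[2][0] = 5 + 6 = 11) = -3 (attained at k = 1)
  C[1][1] = min over k of (A[1][0] + B[0][1] = 9 + -2 = 7, A[1][1] + B[1][1] = -5 + 6 = 1, A[1][2] + B[2][1] = 5 + -3 = 2) = 1 (attained at k = 1)
  C[1][2] = min over k of (A[1][0] + B[0][2] = 9 + -2 = 7, A[1][1] + B[1][2] = -5 + 7 = 2, A[1][2] + B[2][2] = 5 + 8 = 13) = 2 (attained at k = 1)
  C[2][0] = min over k of (A[2][0] + B[0][0] = -2 + -1 = -3, A[2][1] + B[1][0] = -4 + 2 = -2, A[2][2] + B[2][0] = -1 + 6 = 5) = -3 (attained at k = 0)
  C[2][1] = min over k of (A[2][0] + B[0][1] = -2 + -2 = -4, A[2][1] + B[1][1] = -4 + 6 = 2, A[2][2] + B[2][1] = -1 + -3 = -4) = -4 (attained at k = 0)
  C[2][2] = min over k of (A[2][0] + B[0][2] = -2 + -2 = -4, A[2][1] + B[1][2] = -4 + 7 = 3, A[2][2] + B[2][2] = -1 + 8 = 7) = -4 (attained at k = 0)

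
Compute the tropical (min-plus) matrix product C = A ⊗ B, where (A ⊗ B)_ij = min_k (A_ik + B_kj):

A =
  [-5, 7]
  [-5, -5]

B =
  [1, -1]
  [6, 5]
A ⊗ B =
  [-4, -6]
  [-4, -6]

Apply the min-plus product entry-by-entry:
  C[0][0] = min over k of (A[0][0] + B[0][0] = -5 + 1 = -4, A[0][1] + B[1][0] = 7 + 6 = 13) = -4 (attained at k = 0)
  C[0][1] = min over k of (A[0][0] + B[0][1] = -5 + -1 = -6, A[0][1] + B[1][1] = 7 + 5 = 12) = -6 (attained at k = 0)
  C[1][0] = min over k of (A[1][0] + B[0][0] = -5 + 1 = -4, A[1][1] + B[1][0] = -5 + 6 = 1) = -4 (attained at k = 0)
  C[1][1] = min over k of (A[1][0] + B[0][1] = -5 + -1 = -6, A[1][1] + B[1][1] = -5 + 5 = 0) = -6 (attained at k = 0)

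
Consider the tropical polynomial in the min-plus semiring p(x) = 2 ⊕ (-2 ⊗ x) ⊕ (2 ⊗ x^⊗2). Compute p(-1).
p(-1) = -3

A tropical monomial a ⊗ x^⊗i evaluates to a + i · x. Evaluating each term at x = -1:
  Term 0 contributes 2 + 0 · -1 = 2
  Term 1 contributes -2 + 1 · -1 = -3
  Term 2 contributes 2 + 2 · -1 = 0
p(-1) = ⊕ of these = min[2, -3, 0] = -3.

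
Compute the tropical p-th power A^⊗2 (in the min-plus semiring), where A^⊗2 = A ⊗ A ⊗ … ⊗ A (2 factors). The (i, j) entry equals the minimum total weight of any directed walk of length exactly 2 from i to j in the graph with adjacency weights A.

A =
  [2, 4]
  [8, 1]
A^⊗2 =
  [4, 5]
  [9, 2]

Each entry (A^⊗2)_ij equals the minimum over all length-2 walks i = v_0 → v_1 → … → v_2 = j of Σ_t A[v_t][v_{t+1}]. For example, for (i, j) = (0, 1) we minimise over 2 possible intermediate vertex sequences; the minimum is 5, attained along the walk 0 → 1 → 1.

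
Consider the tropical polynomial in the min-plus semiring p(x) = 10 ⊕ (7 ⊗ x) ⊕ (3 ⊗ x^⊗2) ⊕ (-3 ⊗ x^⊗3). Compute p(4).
p(4) = 9

A tropical monomial a ⊗ x^⊗i evaluates to a + i · x. Evaluating each term at x = 4:
  Term 0 contributes 10 + 0 · 4 = 10
  Term 1 contributes 7 + 1 · 4 = 11
  Term 2 contributes 3 + 2 · 4 = 11
  Term 3 contributes -3 + 3 · 4 = 9
p(4) = ⊕ of these = min[10, 11, 11, 9] = 9.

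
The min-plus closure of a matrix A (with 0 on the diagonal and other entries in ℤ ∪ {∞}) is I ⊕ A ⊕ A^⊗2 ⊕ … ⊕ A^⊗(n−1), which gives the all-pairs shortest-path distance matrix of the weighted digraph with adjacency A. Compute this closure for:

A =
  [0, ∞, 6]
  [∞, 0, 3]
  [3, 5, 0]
Closure =
  [0, 11, 6]
  [6, 0, 3]
  [3, 5, 0]

This is the Floyd-Warshall all-pairs shortest-path computation. For each intermediate vertex k = 0, 1, …, 2, update dist[i][j] ← min(dist[i][j], dist[i][k] + dist[k][j]). The final matrix gives, for each (i, j), the minimum total weight of any directed path from i to j (possibly empty when i = j).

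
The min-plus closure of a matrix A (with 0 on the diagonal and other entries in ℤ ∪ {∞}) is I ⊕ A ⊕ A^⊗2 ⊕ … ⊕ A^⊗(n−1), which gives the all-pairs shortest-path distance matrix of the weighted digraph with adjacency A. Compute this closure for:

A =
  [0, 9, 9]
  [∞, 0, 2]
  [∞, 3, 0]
Closure =
  [0, 9, 9]
  [∞, 0, 2]
  [∞, 3, 0]

This is the Floyd-Warshall all-pairs shortest-path computation. For each intermediate vertex k = 0, 1, …, 2, update dist[i][j] ← min(dist[i][j], dist[i][k] + dist[k][j]). The final matrix gives, for each (i, j), the minimum total weight of any directed path from i to j (possibly empty when i = j).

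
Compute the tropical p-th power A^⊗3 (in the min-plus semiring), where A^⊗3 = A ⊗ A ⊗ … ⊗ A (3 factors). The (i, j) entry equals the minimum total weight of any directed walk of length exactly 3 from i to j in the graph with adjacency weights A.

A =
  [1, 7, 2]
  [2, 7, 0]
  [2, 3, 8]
A^⊗3 =
  [3, 6, 4]
  [3, 7, 3]
  [4, 6, 5]

Each entry (A^⊗3)_ij equals the minimum over all length-3 walks i = v_0 → v_1 → … → v_3 = j of Σ_t A[v_t][v_{t+1}]. For example, for (i, j) = (0, 2) we minimise over 9 possible intermediate vertex sequences; the minimum is 4, attained along the walk 0 → 0 → 0 → 2.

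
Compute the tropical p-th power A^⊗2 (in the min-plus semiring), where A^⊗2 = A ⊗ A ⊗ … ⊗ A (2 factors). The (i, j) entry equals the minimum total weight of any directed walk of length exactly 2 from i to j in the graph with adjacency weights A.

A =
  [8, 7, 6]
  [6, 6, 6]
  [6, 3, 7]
A^⊗2 =
  [12, 9, 13]
  [12, 9, 12]
  [9, 9, 9]

Each entry (A^⊗2)_ij equals the minimum over all length-2 walks i = v_0 → v_1 → … → v_2 = j of Σ_t A[v_t][v_{t+1}]. For example, for (i, j) = (0, 2) we minimise over 3 possible intermediate vertex sequences; the minimum is 13, attained along the walk 0 → 1 → 2.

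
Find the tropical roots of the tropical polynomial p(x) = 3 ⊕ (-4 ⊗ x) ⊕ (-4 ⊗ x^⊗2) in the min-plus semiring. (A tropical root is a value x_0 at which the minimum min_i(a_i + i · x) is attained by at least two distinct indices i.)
Roots: {0, 7}

Each tropical root is a break point of the lower envelope of the lines y = a_i + i · x (there are 3 lines, with slopes 0, 1, ..., 2). Only the lines that attain the minimum somewhere contribute to roots; other lines are dominated. Here the surviving (envelope) indices are i = 2, i = 1, i = 0.
Intersections between consecutive envelope lines give the roots: for adjacent envelope indices i < j the intersection is x = (a_i − a_j) / (j − i). Reading off the sorted break points: {0, 7}.
Verification: at each break x_0, at least two indices attain the minimum of min_i(a_i + i · x_0).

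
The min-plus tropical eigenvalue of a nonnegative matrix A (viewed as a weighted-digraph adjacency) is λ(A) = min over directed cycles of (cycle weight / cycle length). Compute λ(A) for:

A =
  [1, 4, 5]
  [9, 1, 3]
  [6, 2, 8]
λ(A) = 1

Enumerate directed cycles and compute their means (weight / length). Sample:
  cycle 0 → 0: weight = 1, length = 1, mean = 1/1 ≈ 1.000
  cycle 1 → 1: weight = 1, length = 1, mean = 1/1 ≈ 1.000
  cycle 2 → 2: weight = 8, length = 1, mean = 8/1 ≈ 8.000
  cycle 0 → 1 → 0: weight = 13, length = 2, mean = 13/2 ≈ 6.500
  cycle 0 → 2 → 0: weight = 11, length = 2, mean = 11/2 ≈ 5.500
  cycle 1 → 0 → 1: weight = 13, length = 2, mean = 13/2 ≈ 6.500
Minimum mean = 1.000, attained e.g. along the cycle 0 → 0 with weight 1 and length 1. So λ(A) = 1/1 = 1.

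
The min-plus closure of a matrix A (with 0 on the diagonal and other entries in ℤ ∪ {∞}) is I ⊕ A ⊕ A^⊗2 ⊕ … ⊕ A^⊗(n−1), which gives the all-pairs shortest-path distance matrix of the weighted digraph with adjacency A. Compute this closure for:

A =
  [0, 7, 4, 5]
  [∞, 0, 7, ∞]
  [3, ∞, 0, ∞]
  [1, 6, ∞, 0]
Closure =
  [0, 7, 4, 5]
  [10, 0, 7, 15]
  [3, 10, 0, 8]
  [1, 6, 5, 0]

This is the Floyd-Warshall all-pairs shortest-path computation. For each intermediate vertex k = 0, 1, …, 3, update dist[i][j] ← min(dist[i][j], dist[i][k] + dist[k][j]). The final matrix gives, for each (i, j), the minimum total weight of any directed path from i to j (possibly empty when i = j).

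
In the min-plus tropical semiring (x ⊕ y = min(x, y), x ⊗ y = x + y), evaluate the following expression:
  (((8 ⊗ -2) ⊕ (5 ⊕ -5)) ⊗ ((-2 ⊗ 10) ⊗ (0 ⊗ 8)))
(((8 ⊗ -2) ⊕ (5 ⊕ -5)) ⊗ ((-2 ⊗ 10) ⊗ (0 ⊗ 8))) = 11

Expand innermost to outermost. Recall ⊕ takes the minimum of its arguments and ⊗ takes their sum. Working out the expression (((8 ⊗ -2) ⊕ (5 ⊕ -5)) ⊗ ((-2 ⊗ 10) ⊗ (0 ⊗ 8))) gives 11.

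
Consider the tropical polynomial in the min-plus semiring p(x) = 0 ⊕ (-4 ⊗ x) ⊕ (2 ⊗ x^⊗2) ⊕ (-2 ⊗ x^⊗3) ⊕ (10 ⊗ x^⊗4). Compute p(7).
p(7) = 0

A tropical monomial a ⊗ x^⊗i evaluates to a + i · x. Evaluating each term at x = 7:
  Term 0 contributes 0 + 0 · 7 = 0
  Term 1 contributes -4 + 1 · 7 = 3
  Term 2 contributes 2 + 2 · 7 = 16
  Term 3 contributes -2 + 3 · 7 = 19
  Term 4 contributes 10 + 4 · 7 = 38
p(7) = ⊕ of these = min[0, 3, 16, 19, 38] = 0.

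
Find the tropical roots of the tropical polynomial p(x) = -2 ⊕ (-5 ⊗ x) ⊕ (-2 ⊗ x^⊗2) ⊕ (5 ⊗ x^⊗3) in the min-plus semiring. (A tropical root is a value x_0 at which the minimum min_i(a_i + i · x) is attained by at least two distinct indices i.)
Roots: {-7, -3, 3}

Each tropical root is a break point of the lower envelope of the lines y = a_i + i · x (there are 4 lines, with slopes 0, 1, ..., 3). Only the lines that attain the minimum somewhere contribute to roots; other lines are dominated. Here the surviving (envelope) indices are i = 3, i = 2, i = 1, i = 0.
Intersections between consecutive envelope lines give the roots: for adjacent envelope indices i < j the intersection is x = (a_i − a_j) / (j − i). Reading off the sorted break points: {-7, -3, 3}.
Verification: at each break x_0, at least two indices attain the minimum of min_i(a_i + i · x_0).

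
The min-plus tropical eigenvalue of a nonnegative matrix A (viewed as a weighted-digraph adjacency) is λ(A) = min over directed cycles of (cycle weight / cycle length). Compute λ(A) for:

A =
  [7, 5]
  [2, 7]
λ(A) = 7/2

Enumerate directed cycles and compute their means (weight / length). Sample:
  cycle 0 → 0: weight = 7, length = 1, mean = 7/1 ≈ 7.000
  cycle 1 → 1: weight = 7, length = 1, mean = 7/1 ≈ 7.000
  cycle 0 → 1 → 0: weight = 7, length = 2, mean = 7/2 ≈ 3.500
  cycle 1 → 0 → 1: weight = 7, length = 2, mean = 7/2 ≈ 3.500
Minimum mean = 3.500, attained e.g. along the cycle 0 → 1 → 0 with weight 7 and length 2. So λ(A) = 7/2 = 7/2.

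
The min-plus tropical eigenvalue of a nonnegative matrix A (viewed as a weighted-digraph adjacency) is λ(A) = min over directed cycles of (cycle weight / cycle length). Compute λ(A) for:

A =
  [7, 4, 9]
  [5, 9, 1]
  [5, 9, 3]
λ(A) = 3

Enumerate directed cycles and compute their means (weight / length). Sample:
  cycle 0 → 0: weight = 7, length = 1, mean = 7/1 ≈ 7.000
  cycle 1 → 1: weight = 9, length = 1, mean = 9/1 ≈ 9.000
  cycle 2 → 2: weight = 3, length = 1, mean = 3/1 ≈ 3.000
  cycle 0 → 1 → 0: weight = 9, length = 2, mean = 9/2 ≈ 4.500
  cycle 0 → 2 → 0: weight = 14, length = 2, mean = 14/2 ≈ 7.000
  cycle 1 → 0 → 1: weight = 9, length = 2, mean = 9/2 ≈ 4.500
Minimum mean = 3.000, attained e.g. along the cycle 2 → 2 with weight 3 and length 1. So λ(A) = 3/1 = 3.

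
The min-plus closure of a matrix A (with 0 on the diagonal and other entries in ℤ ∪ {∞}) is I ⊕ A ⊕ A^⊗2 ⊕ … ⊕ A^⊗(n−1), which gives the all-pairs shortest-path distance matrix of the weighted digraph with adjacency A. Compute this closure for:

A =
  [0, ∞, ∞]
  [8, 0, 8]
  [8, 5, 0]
Closure =
  [0, ∞, ∞]
  [8, 0, 8]
  [8, 5, 0]

This is the Floyd-Warshall all-pairs shortest-path computation. For each intermediate vertex k = 0, 1, …, 2, update dist[i][j] ← min(dist[i][j], dist[i][k] + dist[k][j]). The final matrix gives, for each (i, j), the minimum total weight of any directed path from i to j (possibly empty when i = j).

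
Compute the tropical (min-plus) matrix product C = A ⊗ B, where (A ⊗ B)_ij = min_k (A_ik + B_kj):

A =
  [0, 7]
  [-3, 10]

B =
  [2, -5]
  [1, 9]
A ⊗ B =
  [2, -5]
  [-1, -8]

Apply the min-plus product entry-by-entry:
  C[0][0] = min over k of (A[0][0] + B[0][0] = 0 + 2 = 2, A[0][1] + B[1][0] = 7 + 1 = 8) = 2 (attained at k = 0)
  C[0][1] = min over k of (A[0][0] + B[0][1] = 0 + -5 = -5, A[0][1] + B[1][1] = 7 + 9 = 16) = -5 (attained at k = 0)
  C[1][0] = min over k of (A[1][0] + B[0][0] = -3 + 2 = -1, A[1][1] + B[1][0] = 10 + 1 = 11) = -1 (attained at k = 0)
  C[1][1] = min over k of (A[1][0] + B[0][1] = -3 + -5 = -8, A[1][1] + B[1][1] = 10 + 9 = 19) = -8 (attained at k = 0)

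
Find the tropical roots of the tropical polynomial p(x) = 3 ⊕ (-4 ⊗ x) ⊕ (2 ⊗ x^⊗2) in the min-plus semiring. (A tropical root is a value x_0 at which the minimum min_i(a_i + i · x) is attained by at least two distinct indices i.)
Roots: {-6, 7}

Each tropical root is a break point of the lower envelope of the lines y = a_i + i · x (there are 3 lines, with slopes 0, 1, ..., 2). Only the lines that attain the minimum somewhere contribute to roots; other lines are dominated. Here the surviving (envelope) indices are i = 2, i = 1, i = 0.
Intersections between consecutive envelope lines give the roots: for adjacent envelope indices i < j the intersection is x = (a_i − a_j) / (j − i). Reading off the sorted break points: {-6, 7}.
Verification: at each break x_0, at least two indices attain the minimum of min_i(a_i + i · x_0).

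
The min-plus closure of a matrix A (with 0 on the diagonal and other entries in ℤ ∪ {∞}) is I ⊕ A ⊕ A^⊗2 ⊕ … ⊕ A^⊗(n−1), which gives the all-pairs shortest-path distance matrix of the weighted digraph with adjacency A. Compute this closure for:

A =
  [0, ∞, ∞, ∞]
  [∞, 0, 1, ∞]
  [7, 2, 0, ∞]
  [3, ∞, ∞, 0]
Closure =
  [0, ∞, ∞, ∞]
  [8, 0, 1, ∞]
  [7, 2, 0, ∞]
  [3, ∞, ∞, 0]

This is the Floyd-Warshall all-pairs shortest-path computation. For each intermediate vertex k = 0, 1, …, 3, update dist[i][j] ← min(dist[i][j], dist[i][k] + dist[k][j]). The final matrix gives, for each (i, j), the minimum total weight of any directed path from i to j (possibly empty when i = j).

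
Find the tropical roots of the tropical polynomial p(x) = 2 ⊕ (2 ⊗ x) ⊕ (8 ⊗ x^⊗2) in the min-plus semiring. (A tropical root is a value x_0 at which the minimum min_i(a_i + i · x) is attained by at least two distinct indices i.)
Roots: {-6, 0}

Each tropical root is a break point of the lower envelope of the lines y = a_i + i · x (there are 3 lines, with slopes 0, 1, ..., 2). Only the lines that attain the minimum somewhere contribute to roots; other lines are dominated. Here the surviving (envelope) indices are i = 2, i = 1, i = 0.
Intersections between consecutive envelope lines give the roots: for adjacent envelope indices i < j the intersection is x = (a_i − a_j) / (j − i). Reading off the sorted break points: {-6, 0}.
Verification: at each break x_0, at least two indices attain the minimum of min_i(a_i + i · x_0).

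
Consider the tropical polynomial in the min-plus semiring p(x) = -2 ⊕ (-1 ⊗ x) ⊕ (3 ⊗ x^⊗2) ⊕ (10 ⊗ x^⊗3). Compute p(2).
p(2) = -2

A tropical monomial a ⊗ x^⊗i evaluates to a + i · x. Evaluating each term at x = 2:
  Term 0 contributes -2 + 0 · 2 = -2
  Term 1 contributes -1 + 1 · 2 = 1
  Term 2 contributes 3 + 2 · 2 = 7
  Term 3 contributes 10 + 3 · 2 = 16
p(2) = ⊕ of these = min[-2, 1, 7, 16] = -2.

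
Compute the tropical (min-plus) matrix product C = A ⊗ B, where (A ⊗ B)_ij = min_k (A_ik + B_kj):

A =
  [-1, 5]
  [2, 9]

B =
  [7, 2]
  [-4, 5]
A ⊗ B =
  [1, 1]
  [5, 4]

Apply the min-plus product entry-by-entry:
  C[0][0] = min over k of (A[0][0] + B[0][0] = -1 + 7 = 6, A[0][1] + B[1][0] = 5 + -4 = 1) = 1 (attained at k = 1)
  C[0][1] = min over k of (A[0][0] + B[0][1] = -1 + 2 = 1, A[0][1] + B[1][1] = 5 + 5 = 10) = 1 (attained at k = 0)
  C[1][0] = min over k of (A[1][0] + B[0][0] = 2 + 7 = 9, A[1][1] + B[1][0] = 9 + -4 = 5) = 5 (attained at k = 1)
  C[1][1] = min over k of (A[1][0] + B[0][1] = 2 + 2 = 4, A[1][1] + B[1][1] = 9 + 5 = 14) = 4 (attained at k = 0)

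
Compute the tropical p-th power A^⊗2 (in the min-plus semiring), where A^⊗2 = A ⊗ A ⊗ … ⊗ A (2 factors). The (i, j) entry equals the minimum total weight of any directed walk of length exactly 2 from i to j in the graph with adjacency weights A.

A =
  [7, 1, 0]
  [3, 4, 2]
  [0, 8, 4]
A^⊗2 =
  [0, 5, 3]
  [2, 4, 3]
  [4, 1, 0]

Each entry (A^⊗2)_ij equals the minimum over all length-2 walks i = v_0 → v_1 → … → v_2 = j of Σ_t A[v_t][v_{t+1}]. For example, for (i, j) = (0, 2) we minimise over 3 possible intermediate vertex sequences; the minimum is 3, attained along the walk 0 → 1 → 2.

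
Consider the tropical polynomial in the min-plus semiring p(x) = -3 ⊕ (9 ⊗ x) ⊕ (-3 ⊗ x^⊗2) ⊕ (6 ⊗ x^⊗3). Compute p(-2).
p(-2) = -7

A tropical monomial a ⊗ x^⊗i evaluates to a + i · x. Evaluating each term at x = -2:
  Term 0 contributes -3 + 0 · -2 = -3
  Term 1 contributes 9 + 1 · -2 = 7
  Term 2 contributes -3 + 2 · -2 = -7
  Term 3 contributes 6 + 3 · -2 = 0
p(-2) = ⊕ of these = min[-3, 7, -7, 0] = -7.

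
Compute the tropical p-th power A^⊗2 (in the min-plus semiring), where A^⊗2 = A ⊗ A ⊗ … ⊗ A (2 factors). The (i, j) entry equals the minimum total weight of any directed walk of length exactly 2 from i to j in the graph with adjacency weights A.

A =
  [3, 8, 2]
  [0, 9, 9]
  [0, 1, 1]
A^⊗2 =
  [2, 3, 3]
  [3, 8, 2]
  [1, 2, 2]

Each entry (A^⊗2)_ij equals the minimum over all length-2 walks i = v_0 → v_1 → … → v_2 = j of Σ_t A[v_t][v_{t+1}]. For example, for (i, j) = (0, 2) we minimise over 3 possible intermediate vertex sequences; the minimum is 3, attained along the walk 0 → 2 → 2.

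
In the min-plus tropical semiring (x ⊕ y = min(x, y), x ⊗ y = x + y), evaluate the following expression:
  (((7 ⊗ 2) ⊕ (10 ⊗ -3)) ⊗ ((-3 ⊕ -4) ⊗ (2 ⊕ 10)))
(((7 ⊗ 2) ⊕ (10 ⊗ -3)) ⊗ ((-3 ⊕ -4) ⊗ (2 ⊕ 10))) = 5

Expand innermost to outermost. Recall ⊕ takes the minimum of its arguments and ⊗ takes their sum. Working out the expression (((7 ⊗ 2) ⊕ (10 ⊗ -3)) ⊗ ((-3 ⊕ -4) ⊗ (2 ⊕ 10))) gives 5.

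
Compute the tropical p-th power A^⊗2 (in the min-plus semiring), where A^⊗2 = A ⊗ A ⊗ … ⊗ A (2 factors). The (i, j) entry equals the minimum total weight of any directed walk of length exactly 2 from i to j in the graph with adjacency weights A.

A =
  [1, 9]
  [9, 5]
A^⊗2 =
  [2, 10]
  [10, 10]

Each entry (A^⊗2)_ij equals the minimum over all length-2 walks i = v_0 → v_1 → … → v_2 = j of Σ_t A[v_t][v_{t+1}]. For example, for (i, j) = (0, 1) we minimise over 2 possible intermediate vertex sequences; the minimum is 10, attained along the walk 0 → 0 → 1.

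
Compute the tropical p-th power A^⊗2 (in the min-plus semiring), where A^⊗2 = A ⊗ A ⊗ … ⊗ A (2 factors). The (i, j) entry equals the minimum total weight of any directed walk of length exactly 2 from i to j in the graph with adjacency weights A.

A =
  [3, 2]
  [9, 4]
A^⊗2 =
  [6, 5]
  [12, 8]

Each entry (A^⊗2)_ij equals the minimum over all length-2 walks i = v_0 → v_1 → … → v_2 = j of Σ_t A[v_t][v_{t+1}]. For example, for (i, j) = (0, 1) we minimise over 2 possible intermediate vertex sequences; the minimum is 5, attained along the walk 0 → 0 → 1.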